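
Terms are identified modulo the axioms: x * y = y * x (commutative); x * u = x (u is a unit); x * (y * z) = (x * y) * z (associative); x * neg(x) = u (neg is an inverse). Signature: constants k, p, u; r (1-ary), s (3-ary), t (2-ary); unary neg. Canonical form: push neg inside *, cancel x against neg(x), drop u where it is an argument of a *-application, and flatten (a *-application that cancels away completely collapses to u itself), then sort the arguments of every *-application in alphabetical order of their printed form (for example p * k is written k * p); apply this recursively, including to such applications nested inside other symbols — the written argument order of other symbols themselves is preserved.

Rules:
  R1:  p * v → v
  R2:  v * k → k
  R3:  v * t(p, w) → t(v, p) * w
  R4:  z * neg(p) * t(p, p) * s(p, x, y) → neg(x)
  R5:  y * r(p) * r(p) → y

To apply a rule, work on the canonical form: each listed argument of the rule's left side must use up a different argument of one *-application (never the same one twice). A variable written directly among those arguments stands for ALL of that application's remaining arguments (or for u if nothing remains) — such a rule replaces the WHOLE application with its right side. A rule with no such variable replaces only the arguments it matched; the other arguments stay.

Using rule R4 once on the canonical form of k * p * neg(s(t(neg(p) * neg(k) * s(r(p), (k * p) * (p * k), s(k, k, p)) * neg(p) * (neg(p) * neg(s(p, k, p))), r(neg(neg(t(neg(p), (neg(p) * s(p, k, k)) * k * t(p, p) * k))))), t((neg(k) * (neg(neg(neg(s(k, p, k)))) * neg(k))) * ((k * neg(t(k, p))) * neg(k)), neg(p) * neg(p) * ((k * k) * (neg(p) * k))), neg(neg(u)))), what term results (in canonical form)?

Canonical form:  k * neg(s(t(neg(k) * neg(p) * neg(p) * neg(p) * neg(s(p, k, p)) * s(r(p), k * k * p * p, s(k, k, p)), r(t(neg(p), k * k * neg(p) * s(p, k, k) * t(p, p)))), t(neg(k) * neg(k) * neg(s(k, p, k)) * neg(t(k, p)), k * k * k * neg(p) * neg(p) * neg(p)), u)) * p
Apply R4:  consuming neg(p), s(p, k, k), t(p, p);  x := k, y := k, z := k * k
The extension variable absorbs all remaining arguments, so the whole application is rewritten.
New term:  k * neg(s(t(neg(k) * neg(p) * neg(p) * neg(p) * neg(s(p, k, p)) * s(r(p), k * k * p * p, s(k, k, p)), r(t(neg(p), neg(k)))), t(neg(k) * neg(k) * neg(s(k, p, k)) * neg(t(k, p)), k * k * k * neg(p) * neg(p) * neg(p)), u)) * p

Answer: k * neg(s(t(neg(k) * neg(p) * neg(p) * neg(p) * neg(s(p, k, p)) * s(r(p), k * k * p * p, s(k, k, p)), r(t(neg(p), neg(k)))), t(neg(k) * neg(k) * neg(s(k, p, k)) * neg(t(k, p)), k * k * k * neg(p) * neg(p) * neg(p)), u)) * p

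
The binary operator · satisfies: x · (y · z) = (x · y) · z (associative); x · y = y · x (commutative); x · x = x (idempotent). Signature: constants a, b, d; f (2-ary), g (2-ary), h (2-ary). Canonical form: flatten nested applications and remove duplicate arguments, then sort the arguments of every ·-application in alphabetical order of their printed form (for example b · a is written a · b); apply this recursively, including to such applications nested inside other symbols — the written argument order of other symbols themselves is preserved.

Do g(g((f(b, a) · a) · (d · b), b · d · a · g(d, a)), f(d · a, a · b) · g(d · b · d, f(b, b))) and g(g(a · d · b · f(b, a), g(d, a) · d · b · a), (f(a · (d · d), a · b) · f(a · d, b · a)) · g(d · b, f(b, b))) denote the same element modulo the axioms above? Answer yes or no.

Answer: yes — both canonical forms are g(g(a · b · d · f(b, a), a · b · d · g(d, a)), f(a · d, a · b) · g(b · d, f(b, b)))

Derivation:
Left:  g(g((f(b, a) · a) · (d · b), b · d · a · g(d, a)), f(d · a, a · b) · g(d · b · d, f(b, b)))
  Work inside:  f(d · a, a · b) · g(d · b · d, f(b, b))
  Inside:  f(d · a, a · b)  →  f(a · d, a · b)
  Canonicalize subterm:  g(d · b · d, f(b, b))  →  g(b · d, f(b, b))
  Order the arguments:  f(a · d, a · b) · g(b · d, f(b, b))
  Put back:  g(g(a · b · d · f(b, a), a · b · d · g(d, a)), f(a · d, a · b) · g(b · d, f(b, b)))
Right:  g(g(a · d · b · f(b, a), g(d, a) · d · b · a), (f(a · (d · d), a · b) · f(a · d, b · a)) · g(d · b, f(b, b)))
  Descend into:  (f(a · (d · d), a · b) · f(a · d, b · a)) · g(d · b, f(b, b))
  Flatten:  f(a · (d · d), a · b) · f(a · d, b · a) · g(d · b, f(b, b))
  Canonicalize subterm:  f(a · (d · d), a · b)  →  f(a · d, a · b)
  Inside:  f(a · d, b · a)  →  f(a · d, a · b)
  Canonicalize subterm:  g(d · b, f(b, b))  →  g(b · d, f(b, b))
  Deduplicate:  drop duplicate f(a · d, a · b)
  Sort arguments:  f(a · d, a · b) · g(b · d, f(b, b))
  Rebuild:  g(g(a · b · d · f(b, a), a · b · d · g(d, a)), f(a · d, a · b) · g(b · d, f(b, b)))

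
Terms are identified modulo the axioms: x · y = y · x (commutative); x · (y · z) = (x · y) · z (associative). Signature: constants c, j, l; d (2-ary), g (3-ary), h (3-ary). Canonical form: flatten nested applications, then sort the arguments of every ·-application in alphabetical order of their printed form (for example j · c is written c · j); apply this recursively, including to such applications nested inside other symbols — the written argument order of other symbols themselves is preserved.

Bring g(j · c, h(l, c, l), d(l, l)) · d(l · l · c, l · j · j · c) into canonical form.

Answer: d(c · l · l, c · j · j · l) · g(c · j, h(l, c, l), d(l, l))

Derivation:
Inside:  g(j · c, h(l, c, l), d(l, l))  →  g(c · j, h(l, c, l), d(l, l))
Simplify inside:  d(l · l · c, l · j · j · c)  →  d(c · l · l, c · j · j · l)
Sort arguments:  d(c · l · l, c · j · j · l) · g(c · j, h(l, c, l), d(l, l))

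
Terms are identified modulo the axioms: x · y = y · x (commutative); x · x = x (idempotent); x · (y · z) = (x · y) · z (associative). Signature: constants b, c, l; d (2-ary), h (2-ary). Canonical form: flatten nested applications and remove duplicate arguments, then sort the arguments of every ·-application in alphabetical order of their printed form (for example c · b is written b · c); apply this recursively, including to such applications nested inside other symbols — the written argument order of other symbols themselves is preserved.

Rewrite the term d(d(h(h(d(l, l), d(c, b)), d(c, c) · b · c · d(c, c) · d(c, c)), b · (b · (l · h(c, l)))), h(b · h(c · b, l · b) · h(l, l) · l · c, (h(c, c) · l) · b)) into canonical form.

Focus inside:  b · h(c · b, l · b) · h(l, l) · l · c
Inside:  h(c · b, l · b)  →  h(b · c, b · l)
Sort arguments:  b · c · h(b · c, b · l) · h(l, l) · l
Rebuild:  d(d(h(h(d(l, l), d(c, b)), b · c · d(c, c)), b · h(c, l) · l), h(b · c · h(b · c, b · l) · h(l, l) · l, b · h(c, c) · l))

Answer: d(d(h(h(d(l, l), d(c, b)), b · c · d(c, c)), b · h(c, l) · l), h(b · c · h(b · c, b · l) · h(l, l) · l, b · h(c, c) · l))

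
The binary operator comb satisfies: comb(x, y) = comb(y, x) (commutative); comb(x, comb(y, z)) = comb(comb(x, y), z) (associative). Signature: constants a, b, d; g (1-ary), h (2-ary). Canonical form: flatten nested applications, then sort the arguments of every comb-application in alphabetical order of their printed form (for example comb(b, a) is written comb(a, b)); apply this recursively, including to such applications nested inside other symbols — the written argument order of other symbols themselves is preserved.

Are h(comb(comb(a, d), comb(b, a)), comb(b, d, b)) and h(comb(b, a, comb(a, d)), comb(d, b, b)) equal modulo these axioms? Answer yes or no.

Answer: yes — both canonical forms are h(comb(a, a, b, d), comb(b, b, d))

Derivation:
Left:  h(comb(comb(a, d), comb(b, a)), comb(b, d, b))
  Descend into:  comb(comb(a, d), comb(b, a))
  Un-nest:  comb(a, d, b, a)
  Order the arguments:  comb(a, a, b, d)
  Put back:  h(comb(a, a, b, d), comb(b, b, d))
Right:  h(comb(b, a, comb(a, d)), comb(d, b, b))
  Work inside:  comb(b, a, comb(a, d))
  Un-nest:  comb(b, a, a, d)
  Sort:  comb(a, a, b, d)
  Put back:  h(comb(a, a, b, d), comb(b, b, d))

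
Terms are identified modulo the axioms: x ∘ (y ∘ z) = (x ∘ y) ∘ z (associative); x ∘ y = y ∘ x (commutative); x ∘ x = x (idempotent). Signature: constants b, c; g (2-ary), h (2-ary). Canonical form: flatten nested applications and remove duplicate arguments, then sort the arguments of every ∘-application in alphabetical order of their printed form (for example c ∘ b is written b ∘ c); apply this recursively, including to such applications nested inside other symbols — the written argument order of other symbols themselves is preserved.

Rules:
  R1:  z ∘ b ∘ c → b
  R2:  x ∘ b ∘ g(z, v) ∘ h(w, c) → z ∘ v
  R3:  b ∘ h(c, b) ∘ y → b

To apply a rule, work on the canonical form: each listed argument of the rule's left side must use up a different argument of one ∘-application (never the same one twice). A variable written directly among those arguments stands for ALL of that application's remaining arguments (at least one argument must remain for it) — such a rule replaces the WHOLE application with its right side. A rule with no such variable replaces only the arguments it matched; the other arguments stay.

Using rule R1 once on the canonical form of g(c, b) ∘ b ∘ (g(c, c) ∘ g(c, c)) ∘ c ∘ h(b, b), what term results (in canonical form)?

Canonical form:  b ∘ c ∘ g(c, b) ∘ g(c, c) ∘ h(b, b)
Match R1:  consume b, c;  z := g(c, b) ∘ g(c, c) ∘ h(b, b)
The extension variable absorbs all remaining arguments, so the whole application is rewritten.
Giving:  b

Answer: b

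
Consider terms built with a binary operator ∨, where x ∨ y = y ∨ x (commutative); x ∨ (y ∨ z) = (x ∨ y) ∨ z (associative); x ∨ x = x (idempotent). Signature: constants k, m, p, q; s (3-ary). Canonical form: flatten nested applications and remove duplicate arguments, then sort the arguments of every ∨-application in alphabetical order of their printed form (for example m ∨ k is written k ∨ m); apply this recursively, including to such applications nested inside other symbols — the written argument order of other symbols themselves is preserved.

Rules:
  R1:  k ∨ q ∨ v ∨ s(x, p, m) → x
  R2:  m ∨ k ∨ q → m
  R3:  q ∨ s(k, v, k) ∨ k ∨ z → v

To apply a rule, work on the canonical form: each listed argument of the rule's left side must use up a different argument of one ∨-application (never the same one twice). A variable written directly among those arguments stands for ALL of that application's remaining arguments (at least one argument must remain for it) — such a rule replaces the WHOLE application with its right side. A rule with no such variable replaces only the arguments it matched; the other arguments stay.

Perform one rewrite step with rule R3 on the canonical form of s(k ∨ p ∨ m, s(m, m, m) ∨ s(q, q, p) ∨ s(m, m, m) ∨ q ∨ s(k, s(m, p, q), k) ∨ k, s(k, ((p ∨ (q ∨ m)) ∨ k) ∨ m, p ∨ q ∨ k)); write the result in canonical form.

Answer: s(k ∨ m ∨ p, s(m, p, q), s(k, k ∨ m ∨ p ∨ q, k ∨ p ∨ q))

Derivation:
Canonical form:  s(k ∨ m ∨ p, k ∨ q ∨ s(k, s(m, p, q), k) ∨ s(m, m, m) ∨ s(q, q, p), s(k, k ∨ m ∨ p ∨ q, k ∨ p ∨ q))
Match R3:  consume k, q, s(k, s(m, p, q), k);  v := s(m, p, q), z := s(m, m, m) ∨ s(q, q, p)
Every leftover argument binds to the variable; the entire application is replaced.
Result:  s(k ∨ m ∨ p, s(m, p, q), s(k, k ∨ m ∨ p ∨ q, k ∨ p ∨ q))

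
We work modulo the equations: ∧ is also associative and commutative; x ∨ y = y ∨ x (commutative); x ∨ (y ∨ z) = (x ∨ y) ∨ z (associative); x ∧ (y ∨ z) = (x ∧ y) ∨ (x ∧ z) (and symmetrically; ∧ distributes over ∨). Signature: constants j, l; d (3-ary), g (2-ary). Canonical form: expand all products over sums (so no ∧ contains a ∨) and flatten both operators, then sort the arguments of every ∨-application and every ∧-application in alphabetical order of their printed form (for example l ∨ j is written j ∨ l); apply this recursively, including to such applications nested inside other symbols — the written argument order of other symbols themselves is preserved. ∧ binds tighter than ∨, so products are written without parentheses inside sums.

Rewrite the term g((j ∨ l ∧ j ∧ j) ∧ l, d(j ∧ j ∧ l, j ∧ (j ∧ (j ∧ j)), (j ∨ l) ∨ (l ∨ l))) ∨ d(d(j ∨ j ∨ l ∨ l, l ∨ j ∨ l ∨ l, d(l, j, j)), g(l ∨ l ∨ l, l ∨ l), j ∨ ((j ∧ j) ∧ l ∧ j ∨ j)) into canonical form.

Distribute:  g(j ∧ j ∧ l ∧ l ∨ j ∧ l, d(j ∧ j ∧ l, j ∧ j ∧ j ∧ j, j ∨ l ∨ l ∨ l)) ∨ d(d(j ∨ j ∨ l ∨ l, j ∨ l ∨ l ∨ l, d(l, j, j)), g(l ∨ l ∨ l, l ∨ l), j ∨ j ∨ j ∧ j ∧ j ∧ l)
Sort:  d(d(j ∨ j ∨ l ∨ l, j ∨ l ∨ l ∨ l, d(l, j, j)), g(l ∨ l ∨ l, l ∨ l), j ∨ j ∨ j ∧ j ∧ j ∧ l) ∨ g(j ∧ j ∧ l ∧ l ∨ j ∧ l, d(j ∧ j ∧ l, j ∧ j ∧ j ∧ j, j ∨ l ∨ l ∨ l))

Answer: d(d(j ∨ j ∨ l ∨ l, j ∨ l ∨ l ∨ l, d(l, j, j)), g(l ∨ l ∨ l, l ∨ l), j ∨ j ∨ j ∧ j ∧ j ∧ l) ∨ g(j ∧ j ∧ l ∧ l ∨ j ∧ l, d(j ∧ j ∧ l, j ∧ j ∧ j ∧ j, j ∨ l ∨ l ∨ l))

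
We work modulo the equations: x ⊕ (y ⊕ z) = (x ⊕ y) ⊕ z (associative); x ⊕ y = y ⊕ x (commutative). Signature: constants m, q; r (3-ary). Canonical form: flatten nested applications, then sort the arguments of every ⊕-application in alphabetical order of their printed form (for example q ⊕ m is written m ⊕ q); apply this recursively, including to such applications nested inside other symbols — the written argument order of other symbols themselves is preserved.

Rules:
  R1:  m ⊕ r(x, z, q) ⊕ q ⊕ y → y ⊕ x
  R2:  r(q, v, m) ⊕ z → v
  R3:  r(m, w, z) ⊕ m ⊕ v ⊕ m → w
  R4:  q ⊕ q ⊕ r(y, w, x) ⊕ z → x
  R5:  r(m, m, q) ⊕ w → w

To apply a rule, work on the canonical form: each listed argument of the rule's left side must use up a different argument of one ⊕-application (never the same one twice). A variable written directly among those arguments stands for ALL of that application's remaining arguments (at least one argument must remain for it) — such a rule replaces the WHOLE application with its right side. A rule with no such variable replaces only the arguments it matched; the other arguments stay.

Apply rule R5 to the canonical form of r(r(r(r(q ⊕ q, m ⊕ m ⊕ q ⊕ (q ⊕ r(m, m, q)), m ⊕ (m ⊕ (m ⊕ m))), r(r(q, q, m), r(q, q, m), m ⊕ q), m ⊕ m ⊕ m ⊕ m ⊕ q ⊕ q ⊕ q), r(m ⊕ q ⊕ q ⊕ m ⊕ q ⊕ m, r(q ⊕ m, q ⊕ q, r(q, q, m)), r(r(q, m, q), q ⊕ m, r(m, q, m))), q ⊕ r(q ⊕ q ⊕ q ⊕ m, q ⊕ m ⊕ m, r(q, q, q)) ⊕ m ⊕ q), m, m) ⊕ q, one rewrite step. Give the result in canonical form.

Canonical form:  q ⊕ r(r(r(r(q ⊕ q, m ⊕ m ⊕ q ⊕ q ⊕ r(m, m, q), m ⊕ m ⊕ m ⊕ m), r(r(q, q, m), r(q, q, m), m ⊕ q), m ⊕ m ⊕ m ⊕ m ⊕ q ⊕ q ⊕ q), r(m ⊕ m ⊕ m ⊕ q ⊕ q ⊕ q, r(m ⊕ q, q ⊕ q, r(q, q, m)), r(r(q, m, q), m ⊕ q, r(m, q, m))), m ⊕ q ⊕ q ⊕ r(m ⊕ q ⊕ q ⊕ q, m ⊕ m ⊕ q, r(q, q, q))), m, m)
R5 matches:  uses r(m, m, q);  w := m ⊕ m ⊕ q ⊕ q
Every leftover argument binds to the variable; the entire application is replaced.
Giving:  q ⊕ r(r(r(r(q ⊕ q, m ⊕ m ⊕ q ⊕ q, m ⊕ m ⊕ m ⊕ m), r(r(q, q, m), r(q, q, m), m ⊕ q), m ⊕ m ⊕ m ⊕ m ⊕ q ⊕ q ⊕ q), r(m ⊕ m ⊕ m ⊕ q ⊕ q ⊕ q, r(m ⊕ q, q ⊕ q, r(q, q, m)), r(r(q, m, q), m ⊕ q, r(m, q, m))), m ⊕ q ⊕ q ⊕ r(m ⊕ q ⊕ q ⊕ q, m ⊕ m ⊕ q, r(q, q, q))), m, m)

Answer: q ⊕ r(r(r(r(q ⊕ q, m ⊕ m ⊕ q ⊕ q, m ⊕ m ⊕ m ⊕ m), r(r(q, q, m), r(q, q, m), m ⊕ q), m ⊕ m ⊕ m ⊕ m ⊕ q ⊕ q ⊕ q), r(m ⊕ m ⊕ m ⊕ q ⊕ q ⊕ q, r(m ⊕ q, q ⊕ q, r(q, q, m)), r(r(q, m, q), m ⊕ q, r(m, q, m))), m ⊕ q ⊕ q ⊕ r(m ⊕ q ⊕ q ⊕ q, m ⊕ m ⊕ q, r(q, q, q))), m, m)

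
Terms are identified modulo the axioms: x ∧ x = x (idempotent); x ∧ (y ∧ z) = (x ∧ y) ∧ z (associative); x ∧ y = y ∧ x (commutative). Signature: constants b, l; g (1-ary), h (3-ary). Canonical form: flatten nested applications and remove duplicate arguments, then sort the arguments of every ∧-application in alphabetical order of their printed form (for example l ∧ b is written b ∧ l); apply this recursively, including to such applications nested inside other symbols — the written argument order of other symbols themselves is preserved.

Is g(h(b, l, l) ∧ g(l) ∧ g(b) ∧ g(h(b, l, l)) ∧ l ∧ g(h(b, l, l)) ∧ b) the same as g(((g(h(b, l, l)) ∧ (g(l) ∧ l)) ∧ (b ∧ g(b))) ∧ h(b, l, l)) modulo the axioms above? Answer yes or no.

Left:  g(h(b, l, l) ∧ g(l) ∧ g(b) ∧ g(h(b, l, l)) ∧ l ∧ g(h(b, l, l)) ∧ b)
  Descend into:  h(b, l, l) ∧ g(l) ∧ g(b) ∧ g(h(b, l, l)) ∧ l ∧ g(h(b, l, l)) ∧ b
  Idempotence:  drop duplicate g(h(b, l, l))
  Sort:  b ∧ g(b) ∧ g(h(b, l, l)) ∧ g(l) ∧ h(b, l, l) ∧ l
  Rebuild:  g(b ∧ g(b) ∧ g(h(b, l, l)) ∧ g(l) ∧ h(b, l, l) ∧ l)
Right:  g(((g(h(b, l, l)) ∧ (g(l) ∧ l)) ∧ (b ∧ g(b))) ∧ h(b, l, l))
  Work inside:  ((g(h(b, l, l)) ∧ (g(l) ∧ l)) ∧ (b ∧ g(b))) ∧ h(b, l, l)
  Un-nest:  g(h(b, l, l)) ∧ g(l) ∧ l ∧ b ∧ g(b) ∧ h(b, l, l)
  Sort arguments:  b ∧ g(b) ∧ g(h(b, l, l)) ∧ g(l) ∧ h(b, l, l) ∧ l
  Rebuild:  g(b ∧ g(b) ∧ g(h(b, l, l)) ∧ g(l) ∧ h(b, l, l) ∧ l)

Answer: yes — both canonical forms are g(b ∧ g(b) ∧ g(h(b, l, l)) ∧ g(l) ∧ h(b, l, l) ∧ l)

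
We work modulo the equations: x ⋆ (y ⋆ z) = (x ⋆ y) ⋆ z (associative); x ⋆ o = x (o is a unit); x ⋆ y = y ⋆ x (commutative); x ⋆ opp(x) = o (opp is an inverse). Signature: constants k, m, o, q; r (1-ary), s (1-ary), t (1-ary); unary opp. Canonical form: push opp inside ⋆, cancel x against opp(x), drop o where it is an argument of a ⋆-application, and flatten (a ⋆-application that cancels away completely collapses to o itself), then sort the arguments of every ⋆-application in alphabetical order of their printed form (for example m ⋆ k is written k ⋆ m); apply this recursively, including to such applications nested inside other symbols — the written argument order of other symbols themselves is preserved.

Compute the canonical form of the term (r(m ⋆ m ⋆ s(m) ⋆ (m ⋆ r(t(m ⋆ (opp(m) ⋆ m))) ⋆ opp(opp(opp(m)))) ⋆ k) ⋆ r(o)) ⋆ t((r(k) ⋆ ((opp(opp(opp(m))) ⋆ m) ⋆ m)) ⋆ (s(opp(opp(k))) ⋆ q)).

Answer: r(k ⋆ m ⋆ m ⋆ r(t(m)) ⋆ s(m)) ⋆ r(o) ⋆ t(m ⋆ q ⋆ r(k) ⋆ s(k))

Derivation:
Push opp inside:  distribute opp over ⋆ and collapse double opp
Collect terms:  r(k ⋆ m ⋆ m ⋆ r(t(m)) ⋆ s(m)) ⋆ r(o) ⋆ t(m ⋆ q ⋆ r(k) ⋆ s(k))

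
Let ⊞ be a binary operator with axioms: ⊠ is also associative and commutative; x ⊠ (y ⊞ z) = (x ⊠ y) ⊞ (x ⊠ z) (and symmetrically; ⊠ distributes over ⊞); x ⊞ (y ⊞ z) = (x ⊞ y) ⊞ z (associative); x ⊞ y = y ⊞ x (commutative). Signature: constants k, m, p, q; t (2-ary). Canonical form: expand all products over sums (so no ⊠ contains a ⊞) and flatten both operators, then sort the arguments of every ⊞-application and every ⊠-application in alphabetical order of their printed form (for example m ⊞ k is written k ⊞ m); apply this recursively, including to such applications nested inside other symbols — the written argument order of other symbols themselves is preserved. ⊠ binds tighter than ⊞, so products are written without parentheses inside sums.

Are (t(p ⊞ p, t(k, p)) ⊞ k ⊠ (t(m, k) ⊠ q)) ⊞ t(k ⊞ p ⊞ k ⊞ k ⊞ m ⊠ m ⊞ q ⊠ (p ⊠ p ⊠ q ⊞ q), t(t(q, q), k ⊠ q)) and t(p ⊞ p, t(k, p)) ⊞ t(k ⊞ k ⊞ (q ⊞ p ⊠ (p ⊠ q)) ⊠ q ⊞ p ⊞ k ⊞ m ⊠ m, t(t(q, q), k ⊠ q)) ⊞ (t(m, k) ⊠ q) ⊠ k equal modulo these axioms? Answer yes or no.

Answer: yes — both canonical forms are k ⊠ q ⊠ t(m, k) ⊞ t(k ⊞ k ⊞ k ⊞ m ⊠ m ⊞ p ⊞ p ⊠ p ⊠ q ⊠ q ⊞ q ⊠ q, t(t(q, q), k ⊠ q)) ⊞ t(p ⊞ p, t(k, p))

Derivation:
Left:  (t(p ⊞ p, t(k, p)) ⊞ k ⊠ (t(m, k) ⊠ q)) ⊞ t(k ⊞ p ⊞ k ⊞ k ⊞ m ⊠ m ⊞ q ⊠ (p ⊠ p ⊠ q ⊞ q), t(t(q, q), k ⊠ q))
  Distribute:  t(p ⊞ p, t(k, p)) ⊞ k ⊠ q ⊠ t(m, k) ⊞ t(k ⊞ k ⊞ k ⊞ m ⊠ m ⊞ p ⊞ p ⊠ p ⊠ q ⊠ q ⊞ q ⊠ q, t(t(q, q), k ⊠ q))
  Sort:  k ⊠ q ⊠ t(m, k) ⊞ t(k ⊞ k ⊞ k ⊞ m ⊠ m ⊞ p ⊞ p ⊠ p ⊠ q ⊠ q ⊞ q ⊠ q, t(t(q, q), k ⊠ q)) ⊞ t(p ⊞ p, t(k, p))
Right:  t(p ⊞ p, t(k, p)) ⊞ t(k ⊞ k ⊞ (q ⊞ p ⊠ (p ⊠ q)) ⊠ q ⊞ p ⊞ k ⊞ m ⊠ m, t(t(q, q), k ⊠ q)) ⊞ (t(m, k) ⊠ q) ⊠ k
  Distribute:  t(p ⊞ p, t(k, p)) ⊞ t(k ⊞ k ⊞ k ⊞ m ⊠ m ⊞ p ⊞ p ⊠ p ⊠ q ⊠ q ⊞ q ⊠ q, t(t(q, q), k ⊠ q)) ⊞ k ⊠ q ⊠ t(m, k)
  Sort arguments:  k ⊠ q ⊠ t(m, k) ⊞ t(k ⊞ k ⊞ k ⊞ m ⊠ m ⊞ p ⊞ p ⊠ p ⊠ q ⊠ q ⊞ q ⊠ q, t(t(q, q), k ⊠ q)) ⊞ t(p ⊞ p, t(k, p))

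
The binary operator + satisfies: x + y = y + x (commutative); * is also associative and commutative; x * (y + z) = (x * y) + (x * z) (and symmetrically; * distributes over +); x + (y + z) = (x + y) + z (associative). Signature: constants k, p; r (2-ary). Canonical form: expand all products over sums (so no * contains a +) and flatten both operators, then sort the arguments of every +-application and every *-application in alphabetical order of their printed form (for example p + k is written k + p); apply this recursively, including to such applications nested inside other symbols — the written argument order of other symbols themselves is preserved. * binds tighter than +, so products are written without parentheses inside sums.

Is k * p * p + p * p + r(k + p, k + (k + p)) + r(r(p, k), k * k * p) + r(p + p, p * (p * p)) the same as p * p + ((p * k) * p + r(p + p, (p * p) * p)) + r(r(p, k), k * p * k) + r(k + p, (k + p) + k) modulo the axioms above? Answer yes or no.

Answer: yes — both canonical forms are k * p * p + p * p + r(k + p, k + k + p) + r(p + p, p * p * p) + r(r(p, k), k * k * p)

Derivation:
Left:  k * p * p + p * p + r(k + p, k + (k + p)) + r(r(p, k), k * k * p) + r(p + p, p * (p * p))
  Un-nest:  k * p * p + p * p + r(k + p, k + k + p) + r(r(p, k), k * k * p) + r(p + p, p * p * p)
  Sort:  k * p * p + p * p + r(k + p, k + k + p) + r(p + p, p * p * p) + r(r(p, k), k * k * p)
Right:  p * p + ((p * k) * p + r(p + p, (p * p) * p)) + r(r(p, k), k * p * k) + r(k + p, (k + p) + k)
  Flatten:  p * p + k * p * p + r(p + p, p * p * p) + r(r(p, k), k * k * p) + r(k + p, k + k + p)
  Order the arguments:  k * p * p + p * p + r(k + p, k + k + p) + r(p + p, p * p * p) + r(r(p, k), k * k * p)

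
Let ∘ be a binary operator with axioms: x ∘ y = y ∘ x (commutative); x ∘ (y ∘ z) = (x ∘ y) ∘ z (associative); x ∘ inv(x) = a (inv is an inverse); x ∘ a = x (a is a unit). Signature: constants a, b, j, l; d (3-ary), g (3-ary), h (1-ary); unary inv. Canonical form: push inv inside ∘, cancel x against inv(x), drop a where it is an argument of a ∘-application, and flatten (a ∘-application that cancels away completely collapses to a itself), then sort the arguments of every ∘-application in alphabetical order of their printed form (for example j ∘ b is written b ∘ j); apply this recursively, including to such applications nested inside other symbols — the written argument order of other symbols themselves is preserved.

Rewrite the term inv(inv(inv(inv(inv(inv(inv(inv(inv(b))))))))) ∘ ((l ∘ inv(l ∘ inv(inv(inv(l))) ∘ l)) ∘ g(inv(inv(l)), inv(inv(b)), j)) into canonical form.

Answer: g(l, b, j) ∘ inv(b)

Derivation:
Push inv inside:  distribute inv over ∘ and collapse double inv
Cancel:  l cancels
Collect terms:  inv(b) ∘ g(l, b, j)
Sort arguments:  g(l, b, j) ∘ inv(b)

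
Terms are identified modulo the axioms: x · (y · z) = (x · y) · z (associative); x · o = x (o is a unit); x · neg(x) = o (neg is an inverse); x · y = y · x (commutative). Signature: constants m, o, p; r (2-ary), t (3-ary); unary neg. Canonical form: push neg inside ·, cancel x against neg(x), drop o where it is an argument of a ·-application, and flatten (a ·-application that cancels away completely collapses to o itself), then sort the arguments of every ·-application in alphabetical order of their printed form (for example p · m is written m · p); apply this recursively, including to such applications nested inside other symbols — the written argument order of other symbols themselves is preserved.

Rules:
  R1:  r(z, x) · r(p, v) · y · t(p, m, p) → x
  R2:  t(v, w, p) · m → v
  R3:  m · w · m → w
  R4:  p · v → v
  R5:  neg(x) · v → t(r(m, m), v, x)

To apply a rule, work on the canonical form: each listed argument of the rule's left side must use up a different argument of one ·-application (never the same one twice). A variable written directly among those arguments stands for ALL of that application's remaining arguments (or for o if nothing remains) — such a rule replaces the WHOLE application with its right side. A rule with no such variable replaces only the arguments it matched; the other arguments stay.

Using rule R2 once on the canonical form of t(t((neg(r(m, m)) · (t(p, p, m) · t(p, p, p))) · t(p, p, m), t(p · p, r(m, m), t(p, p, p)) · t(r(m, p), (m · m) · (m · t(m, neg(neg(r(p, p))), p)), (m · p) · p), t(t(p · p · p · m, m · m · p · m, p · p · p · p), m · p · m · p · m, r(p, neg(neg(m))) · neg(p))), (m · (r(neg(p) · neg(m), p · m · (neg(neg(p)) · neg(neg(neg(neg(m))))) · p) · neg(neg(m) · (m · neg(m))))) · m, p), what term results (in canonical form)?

Answer: t(t(neg(r(m, m)) · t(p, p, m) · t(p, p, m) · t(p, p, p), t(p · p, r(m, m), t(p, p, p)) · t(r(m, p), m · m · m, m · p · p), t(t(m · p · p · p, m · m · m · p, p · p · p · p), m · m · m · p · p, neg(p) · r(p, m))), m · m · m · r(neg(m) · neg(p), m · m · p · p · p), p)

Derivation:
Canonical form:  t(t(neg(r(m, m)) · t(p, p, m) · t(p, p, m) · t(p, p, p), t(p · p, r(m, m), t(p, p, p)) · t(r(m, p), m · m · m · t(m, r(p, p), p), m · p · p), t(t(m · p · p · p, m · m · m · p, p · p · p · p), m · m · m · p · p, neg(p) · r(p, m))), m · m · m · r(neg(m) · neg(p), m · m · p · p · p), p)
Apply R2:  consuming m, t(m, r(p, p), p);  v := m, w := r(p, p)
Result:  t(t(neg(r(m, m)) · t(p, p, m) · t(p, p, m) · t(p, p, p), t(p · p, r(m, m), t(p, p, p)) · t(r(m, p), m · m · m, m · p · p), t(t(m · p · p · p, m · m · m · p, p · p · p · p), m · m · m · p · p, neg(p) · r(p, m))), m · m · m · r(neg(m) · neg(p), m · m · p · p · p), p)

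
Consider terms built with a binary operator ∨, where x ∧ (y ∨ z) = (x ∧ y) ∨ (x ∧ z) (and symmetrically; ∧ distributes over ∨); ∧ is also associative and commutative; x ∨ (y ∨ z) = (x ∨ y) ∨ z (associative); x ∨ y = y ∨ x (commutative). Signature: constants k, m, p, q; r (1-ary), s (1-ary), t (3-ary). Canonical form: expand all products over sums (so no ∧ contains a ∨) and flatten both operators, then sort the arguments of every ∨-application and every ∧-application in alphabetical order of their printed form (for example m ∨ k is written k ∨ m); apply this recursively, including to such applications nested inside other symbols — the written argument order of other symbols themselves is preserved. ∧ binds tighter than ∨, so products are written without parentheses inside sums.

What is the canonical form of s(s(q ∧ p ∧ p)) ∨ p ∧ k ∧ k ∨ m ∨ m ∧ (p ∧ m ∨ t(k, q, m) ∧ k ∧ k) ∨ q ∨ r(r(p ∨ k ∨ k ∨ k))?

Answer: k ∧ k ∧ m ∧ t(k, q, m) ∨ k ∧ k ∧ p ∨ m ∨ m ∧ m ∧ p ∨ q ∨ r(r(k ∨ k ∨ k ∨ p)) ∨ s(s(p ∧ p ∧ q))

Derivation:
Expand:  s(s(p ∧ p ∧ q)) ∨ k ∧ k ∧ p ∨ m ∨ m ∧ m ∧ p ∨ k ∧ k ∧ m ∧ t(k, q, m) ∨ q ∨ r(r(k ∨ k ∨ k ∨ p))
Sort:  k ∧ k ∧ m ∧ t(k, q, m) ∨ k ∧ k ∧ p ∨ m ∨ m ∧ m ∧ p ∨ q ∨ r(r(k ∨ k ∨ k ∨ p)) ∨ s(s(p ∧ p ∧ q))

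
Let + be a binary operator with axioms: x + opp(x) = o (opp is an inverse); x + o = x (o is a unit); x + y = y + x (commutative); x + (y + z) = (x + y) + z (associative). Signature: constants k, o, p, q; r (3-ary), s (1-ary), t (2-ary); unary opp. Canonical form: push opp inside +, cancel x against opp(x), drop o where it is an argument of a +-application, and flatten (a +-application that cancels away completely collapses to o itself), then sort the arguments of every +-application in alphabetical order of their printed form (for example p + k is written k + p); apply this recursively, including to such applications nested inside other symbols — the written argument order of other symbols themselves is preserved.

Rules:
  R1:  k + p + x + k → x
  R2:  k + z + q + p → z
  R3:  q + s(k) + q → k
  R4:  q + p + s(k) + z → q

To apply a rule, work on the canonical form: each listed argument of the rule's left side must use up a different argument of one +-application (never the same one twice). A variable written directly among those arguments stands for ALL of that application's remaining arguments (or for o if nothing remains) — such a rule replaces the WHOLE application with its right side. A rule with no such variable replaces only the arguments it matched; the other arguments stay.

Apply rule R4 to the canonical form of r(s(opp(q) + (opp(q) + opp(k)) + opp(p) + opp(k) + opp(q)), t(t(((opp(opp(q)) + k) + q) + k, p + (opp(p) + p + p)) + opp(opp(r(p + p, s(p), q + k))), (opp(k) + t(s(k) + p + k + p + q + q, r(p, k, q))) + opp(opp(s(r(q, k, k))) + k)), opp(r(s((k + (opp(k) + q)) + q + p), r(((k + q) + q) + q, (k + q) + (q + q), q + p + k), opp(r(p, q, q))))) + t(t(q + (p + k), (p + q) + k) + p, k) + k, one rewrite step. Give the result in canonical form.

Answer: k + r(s(opp(k) + opp(k) + opp(p) + opp(q) + opp(q) + opp(q)), t(r(p + p, s(p), k + q) + t(k + k + q + q, p + p), opp(k) + opp(k) + s(r(q, k, k)) + t(q, r(p, k, q))), opp(r(s(p + q + q), r(k + q + q + q, k + q + q + q, k + p + q), opp(r(p, q, q))))) + t(p + t(k + p + q, k + p + q), k)

Derivation:
Canonical form:  k + r(s(opp(k) + opp(k) + opp(p) + opp(q) + opp(q) + opp(q)), t(r(p + p, s(p), k + q) + t(k + k + q + q, p + p), opp(k) + opp(k) + s(r(q, k, k)) + t(k + p + p + q + q + s(k), r(p, k, q))), opp(r(s(p + q + q), r(k + q + q + q, k + q + q + q, k + p + q), opp(r(p, q, q))))) + t(p + t(k + p + q, k + p + q), k)
Apply R4:  consuming p, q, s(k);  z := k + p + q
The variable takes the whole remainder — replace the entire application.
Result:  k + r(s(opp(k) + opp(k) + opp(p) + opp(q) + opp(q) + opp(q)), t(r(p + p, s(p), k + q) + t(k + k + q + q, p + p), opp(k) + opp(k) + s(r(q, k, k)) + t(q, r(p, k, q))), opp(r(s(p + q + q), r(k + q + q + q, k + q + q + q, k + p + q), opp(r(p, q, q))))) + t(p + t(k + p + q, k + p + q), k)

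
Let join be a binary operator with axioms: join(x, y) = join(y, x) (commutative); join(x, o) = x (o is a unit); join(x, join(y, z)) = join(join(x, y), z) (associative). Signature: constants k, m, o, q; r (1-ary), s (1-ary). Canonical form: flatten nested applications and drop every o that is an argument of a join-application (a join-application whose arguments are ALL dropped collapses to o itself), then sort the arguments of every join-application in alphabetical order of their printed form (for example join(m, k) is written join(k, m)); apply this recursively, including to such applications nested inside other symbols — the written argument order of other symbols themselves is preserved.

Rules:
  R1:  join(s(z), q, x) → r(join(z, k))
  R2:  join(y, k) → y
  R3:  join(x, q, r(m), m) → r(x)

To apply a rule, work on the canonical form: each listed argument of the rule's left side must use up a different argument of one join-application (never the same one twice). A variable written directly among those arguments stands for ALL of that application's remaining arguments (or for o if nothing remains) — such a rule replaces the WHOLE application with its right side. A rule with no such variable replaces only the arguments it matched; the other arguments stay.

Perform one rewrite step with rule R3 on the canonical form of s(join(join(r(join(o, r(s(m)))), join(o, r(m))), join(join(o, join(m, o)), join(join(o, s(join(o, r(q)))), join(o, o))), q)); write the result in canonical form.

Answer: s(r(join(r(r(s(m))), s(r(q)))))

Derivation:
Canonical form:  s(join(m, q, r(m), r(r(s(m))), s(r(q))))
Match R3:  consume m, q, r(m);  x := join(r(r(s(m))), s(r(q)))
The extension variable absorbs all remaining arguments, so the whole application is rewritten.
Giving:  s(r(join(r(r(s(m))), s(r(q)))))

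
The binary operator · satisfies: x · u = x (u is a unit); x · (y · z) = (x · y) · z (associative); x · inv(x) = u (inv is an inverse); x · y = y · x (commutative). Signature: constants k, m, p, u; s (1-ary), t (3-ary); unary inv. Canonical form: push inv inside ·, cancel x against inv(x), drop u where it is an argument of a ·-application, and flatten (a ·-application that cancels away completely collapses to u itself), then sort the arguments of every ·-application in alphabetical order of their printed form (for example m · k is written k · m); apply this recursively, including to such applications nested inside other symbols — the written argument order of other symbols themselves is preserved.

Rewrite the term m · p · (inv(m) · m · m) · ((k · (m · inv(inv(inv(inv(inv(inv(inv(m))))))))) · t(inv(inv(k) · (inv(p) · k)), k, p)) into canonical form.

Push inv inside:  distribute inv over · and collapse double inv
Collect terms:  m · m · p · k · t(p, k, p)
Sort:  k · m · m · p · t(p, k, p)

Answer: k · m · m · p · t(p, k, p)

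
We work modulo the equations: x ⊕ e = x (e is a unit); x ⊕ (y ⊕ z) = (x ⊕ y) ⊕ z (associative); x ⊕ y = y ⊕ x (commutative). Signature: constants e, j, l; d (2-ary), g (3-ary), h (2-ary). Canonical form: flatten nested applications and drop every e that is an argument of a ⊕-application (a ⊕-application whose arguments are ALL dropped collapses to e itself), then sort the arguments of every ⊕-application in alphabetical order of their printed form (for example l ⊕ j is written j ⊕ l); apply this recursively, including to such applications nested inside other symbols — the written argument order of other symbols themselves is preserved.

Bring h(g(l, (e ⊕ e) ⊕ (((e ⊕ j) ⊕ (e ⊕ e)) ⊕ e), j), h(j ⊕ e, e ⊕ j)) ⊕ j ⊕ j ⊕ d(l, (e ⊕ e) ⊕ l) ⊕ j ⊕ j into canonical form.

Answer: d(l, l) ⊕ h(g(l, j, j), h(j, j)) ⊕ j ⊕ j ⊕ j ⊕ j

Derivation:
Simplify inside:  h(g(l, (e ⊕ e) ⊕ (((e ⊕ j) ⊕ (e ⊕ e)) ⊕ e), j), h(j ⊕ e, e ⊕ j))  →  h(g(l, j, j), h(j, j))
Canonicalize subterm:  d(l, (e ⊕ e) ⊕ l)  →  d(l, l)
Order the arguments:  d(l, l) ⊕ h(g(l, j, j), h(j, j)) ⊕ j ⊕ j ⊕ j ⊕ j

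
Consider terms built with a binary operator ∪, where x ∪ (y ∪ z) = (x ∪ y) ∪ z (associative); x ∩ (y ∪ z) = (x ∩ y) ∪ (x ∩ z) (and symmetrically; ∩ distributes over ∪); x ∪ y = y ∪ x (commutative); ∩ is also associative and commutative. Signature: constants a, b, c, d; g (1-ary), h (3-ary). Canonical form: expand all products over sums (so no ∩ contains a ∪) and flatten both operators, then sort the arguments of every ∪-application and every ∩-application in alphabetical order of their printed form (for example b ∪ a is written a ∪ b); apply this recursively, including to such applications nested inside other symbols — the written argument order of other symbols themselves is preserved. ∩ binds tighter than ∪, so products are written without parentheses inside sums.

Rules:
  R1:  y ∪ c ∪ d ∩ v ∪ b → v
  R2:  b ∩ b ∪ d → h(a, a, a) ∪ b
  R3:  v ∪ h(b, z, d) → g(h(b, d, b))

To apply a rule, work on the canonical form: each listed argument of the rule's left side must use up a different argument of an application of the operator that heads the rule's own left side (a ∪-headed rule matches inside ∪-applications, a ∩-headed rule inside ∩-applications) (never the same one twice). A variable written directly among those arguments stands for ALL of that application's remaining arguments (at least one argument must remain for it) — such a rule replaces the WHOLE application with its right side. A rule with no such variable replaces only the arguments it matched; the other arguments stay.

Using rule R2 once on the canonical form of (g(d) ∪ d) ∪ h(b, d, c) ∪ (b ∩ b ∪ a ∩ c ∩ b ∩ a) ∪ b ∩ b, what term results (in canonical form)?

Canonical form:  a ∩ a ∩ b ∩ c ∪ b ∩ b ∪ b ∩ b ∪ d ∪ g(d) ∪ h(b, d, c)
Match R2:  consume b ∩ b, d
Result:  a ∩ a ∩ b ∩ c ∪ b ∪ b ∩ b ∪ g(d) ∪ h(a, a, a) ∪ h(b, d, c)

Answer: a ∩ a ∩ b ∩ c ∪ b ∪ b ∩ b ∪ g(d) ∪ h(a, a, a) ∪ h(b, d, c)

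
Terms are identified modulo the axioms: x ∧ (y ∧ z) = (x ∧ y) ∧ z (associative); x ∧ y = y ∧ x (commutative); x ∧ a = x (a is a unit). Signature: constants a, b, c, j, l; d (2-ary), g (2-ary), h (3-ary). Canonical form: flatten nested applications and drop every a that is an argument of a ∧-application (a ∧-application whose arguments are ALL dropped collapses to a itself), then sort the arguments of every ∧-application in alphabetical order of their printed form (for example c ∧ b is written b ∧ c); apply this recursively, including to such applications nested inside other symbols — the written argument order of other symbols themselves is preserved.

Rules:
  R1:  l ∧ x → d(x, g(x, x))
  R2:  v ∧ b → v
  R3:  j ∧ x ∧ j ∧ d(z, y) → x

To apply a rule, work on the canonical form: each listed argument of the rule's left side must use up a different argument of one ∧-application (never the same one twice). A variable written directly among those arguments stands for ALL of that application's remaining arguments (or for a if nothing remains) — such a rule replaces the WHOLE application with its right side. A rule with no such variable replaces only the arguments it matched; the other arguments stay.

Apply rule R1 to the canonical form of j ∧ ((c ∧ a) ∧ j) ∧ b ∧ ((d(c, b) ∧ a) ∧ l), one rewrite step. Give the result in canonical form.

Answer: d(b ∧ c ∧ d(c, b) ∧ j ∧ j, g(b ∧ c ∧ d(c, b) ∧ j ∧ j, b ∧ c ∧ d(c, b) ∧ j ∧ j))

Derivation:
Canonical form:  b ∧ c ∧ d(c, b) ∧ j ∧ j ∧ l
R1 matches:  uses l;  x := b ∧ c ∧ d(c, b) ∧ j ∧ j
The extension variable absorbs all remaining arguments, so the whole application is rewritten.
New term:  d(b ∧ c ∧ d(c, b) ∧ j ∧ j, g(b ∧ c ∧ d(c, b) ∧ j ∧ j, b ∧ c ∧ d(c, b) ∧ j ∧ j))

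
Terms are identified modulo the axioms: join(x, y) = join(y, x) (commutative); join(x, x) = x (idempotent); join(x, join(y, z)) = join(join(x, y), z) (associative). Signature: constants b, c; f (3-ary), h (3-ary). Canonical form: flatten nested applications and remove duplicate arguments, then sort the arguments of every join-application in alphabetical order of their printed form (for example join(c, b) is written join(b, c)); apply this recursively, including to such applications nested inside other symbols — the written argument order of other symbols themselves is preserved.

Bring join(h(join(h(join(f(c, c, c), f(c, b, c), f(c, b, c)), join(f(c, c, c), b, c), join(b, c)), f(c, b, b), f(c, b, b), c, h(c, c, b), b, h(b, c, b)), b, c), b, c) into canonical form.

Answer: join(b, c, h(join(b, c, f(c, b, b), h(b, c, b), h(c, c, b), h(join(f(c, b, c), f(c, c, c)), join(b, c, f(c, c, c)), join(b, c))), b, c))

Derivation:
Canonicalize subterm:  h(join(h(join(f(c, c, c), f(c, b, c), f(c, b, c)), join(f(c, c, c), b, c), join(b, c)), f(c, b, b), f(c, b, b), c, h(c, c, b), b, h(b, c, b)), b, c)  →  h(join(b, c, f(c, b, b), h(b, c, b), h(c, c, b), h(join(f(c, b, c), f(c, c, c)), join(b, c, f(c, c, c)), join(b, c))), b, c)
Sort:  join(b, c, h(join(b, c, f(c, b, b), h(b, c, b), h(c, c, b), h(join(f(c, b, c), f(c, c, c)), join(b, c, f(c, c, c)), join(b, c))), b, c))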